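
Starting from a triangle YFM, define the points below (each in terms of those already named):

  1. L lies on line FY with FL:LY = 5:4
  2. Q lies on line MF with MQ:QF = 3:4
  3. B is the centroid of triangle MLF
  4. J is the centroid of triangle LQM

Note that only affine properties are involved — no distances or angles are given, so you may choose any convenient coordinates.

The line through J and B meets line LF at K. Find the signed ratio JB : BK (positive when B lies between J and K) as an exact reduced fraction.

Choose coordinates Y = (0, 0), F = (1, 0), M = (0, 1).
1. L lies on line FY with FL:LY = 5:4 ⇒ L = (4/9, 0)
2. Q lies on line MF with MQ:QF = 3:4 ⇒ Q = (3/7, 4/7)
3. B is the centroid of triangle MLF ⇒ B = (13/27, 1/3)
4. J is the centroid of triangle LQM ⇒ J = (55/189, 11/21)
line JB meets LF at K = (22/27, 0)
B = J + t·(K−J) with t = 4/11, so JB:BK = 4/11:7/11

JB:BK = 4/7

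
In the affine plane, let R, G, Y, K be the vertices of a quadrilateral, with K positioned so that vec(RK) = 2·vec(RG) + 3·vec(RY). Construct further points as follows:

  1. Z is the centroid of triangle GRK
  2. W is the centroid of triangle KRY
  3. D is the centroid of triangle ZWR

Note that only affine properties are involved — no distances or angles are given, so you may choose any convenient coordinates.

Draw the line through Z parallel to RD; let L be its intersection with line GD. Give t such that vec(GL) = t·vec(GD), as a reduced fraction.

t = 5/7

Assign R = (0, 0), G = (1, 0), Y = (0, 1), K = (2, 3) — the answer is frame-independent, so this choice is without loss of generality.
1. Z is the centroid of triangle GRK ⇒ Z = (1, 1)
2. W is the centroid of triangle KRY ⇒ W = (2/3, 4/3)
3. D is the centroid of triangle ZWR ⇒ D = (5/9, 7/9)
through Z parallel to RD: direction (5/9, 7/9); meets GD at L = (43/63, 5/9)
L = G + t·(D−G) with t = 5/7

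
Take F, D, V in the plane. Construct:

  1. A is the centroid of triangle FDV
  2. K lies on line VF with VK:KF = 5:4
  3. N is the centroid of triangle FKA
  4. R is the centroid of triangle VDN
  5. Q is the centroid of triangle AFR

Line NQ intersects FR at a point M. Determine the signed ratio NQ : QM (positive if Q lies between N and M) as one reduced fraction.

NQ:QM = -10

Assign F = (0, 0), D = (1, 0), V = (0, 1) — the answer is frame-independent, so this choice is without loss of generality.
1. A is the centroid of triangle FDV ⇒ A = (1/3, 1/3)
2. K lies on line VF with VK:KF = 5:4 ⇒ K = (0, 4/9)
3. N is the centroid of triangle FKA ⇒ N = (1/9, 7/27)
4. R is the centroid of triangle VDN ⇒ R = (10/27, 34/81)
5. Q is the centroid of triangle AFR ⇒ Q = (19/81, 61/243)
line NQ meets FR at M = (2/9, 34/135)
Q = N + t·(M−N) with t = 10/9, so NQ:QM = 10/9:-1/9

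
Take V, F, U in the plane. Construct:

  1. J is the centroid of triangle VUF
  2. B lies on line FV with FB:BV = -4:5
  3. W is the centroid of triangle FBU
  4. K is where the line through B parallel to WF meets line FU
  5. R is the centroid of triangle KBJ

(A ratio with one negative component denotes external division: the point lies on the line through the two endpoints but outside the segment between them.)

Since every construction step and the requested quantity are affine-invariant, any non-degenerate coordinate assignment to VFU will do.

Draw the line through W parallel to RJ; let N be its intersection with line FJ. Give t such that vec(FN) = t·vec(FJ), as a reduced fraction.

Work in coordinates with V = (0, 0), F = (1, 0), U = (0, 1).
1. J is the centroid of triangle VUF ⇒ J = (1/3, 1/3)
2. B lies on line FV with FB:BV = -4:5 ⇒ B = (5, 0)
3. W is the centroid of triangle FBU ⇒ W = (2, 1/3)
4. K is where the line through B parallel to WF meets line FU ⇒ K = (2, -1)
5. R is the centroid of triangle KBJ ⇒ R = (22/9, -2/9)
through W parallel to RJ: direction (-19/9, 5/9); meets FJ at N = (-41/27, 34/27)
N = F + t·(J−F) with t = 34/9

t = 34/9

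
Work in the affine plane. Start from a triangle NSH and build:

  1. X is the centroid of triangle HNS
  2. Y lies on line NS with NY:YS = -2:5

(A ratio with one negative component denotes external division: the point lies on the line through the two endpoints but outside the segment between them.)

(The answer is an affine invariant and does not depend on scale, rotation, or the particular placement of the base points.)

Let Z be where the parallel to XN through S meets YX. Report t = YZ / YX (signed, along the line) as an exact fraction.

Set N = (0, 0), S = (1, 0), H = (0, 1); any affine frame gives the same invariant.
1. X is the centroid of triangle HNS ⇒ X = (1/3, 1/3)
2. Y lies on line NS with NY:YS = -2:5 ⇒ Y = (-2/3, 0)
through S parallel to XN: direction (-1/3, -1/3); meets YX at Z = (11/6, 5/6)
Z = Y + t·(X−Y) with t = 5/2

t = 5/2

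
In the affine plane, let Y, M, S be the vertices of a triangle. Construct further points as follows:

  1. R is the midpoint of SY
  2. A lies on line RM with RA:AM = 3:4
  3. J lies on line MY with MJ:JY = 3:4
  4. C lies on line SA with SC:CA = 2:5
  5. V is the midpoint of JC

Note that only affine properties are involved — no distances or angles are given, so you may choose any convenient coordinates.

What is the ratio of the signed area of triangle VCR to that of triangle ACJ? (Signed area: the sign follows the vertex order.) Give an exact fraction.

[VCR]:[ACJ] = 79/10

Work in coordinates with Y = (0, 0), M = (1, 0), S = (0, 1).
1. R is the midpoint of SY ⇒ R = (0, 1/2)
2. A lies on line RM with RA:AM = 3:4 ⇒ A = (3/7, 2/7)
3. J lies on line MY with MJ:JY = 3:4 ⇒ J = (4/7, 0)
4. C lies on line SA with SC:CA = 2:5 ⇒ C = (6/49, 39/49)
5. V is the midpoint of JC ⇒ V = (17/49, 39/98)
2·[VCR] = 79/686, 2·[ACJ] = 5/343
[VCR]:[ACJ] = 79/686:5/343 = 79/10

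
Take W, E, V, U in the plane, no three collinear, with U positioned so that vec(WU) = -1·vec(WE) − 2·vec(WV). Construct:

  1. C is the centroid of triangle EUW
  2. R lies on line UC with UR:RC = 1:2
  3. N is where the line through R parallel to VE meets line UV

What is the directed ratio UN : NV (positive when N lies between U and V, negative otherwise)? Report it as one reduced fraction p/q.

Assign W = (0, 0), E = (1, 0), V = (0, 1), U = (-1, -2) — the answer is frame-independent, so this choice is without loss of generality.
1. C is the centroid of triangle EUW ⇒ C = (0, -2/3)
2. R lies on line UC with UR:RC = 1:2 ⇒ R = (-2/3, -14/9)
3. N is where the line through R parallel to VE meets line UV ⇒ N = (-29/36, -17/12)
N = U + t·(V−U) with t = 7/36, so UN:NV = t:(1−t) = 7/36:29/36

UN:NV = 7/29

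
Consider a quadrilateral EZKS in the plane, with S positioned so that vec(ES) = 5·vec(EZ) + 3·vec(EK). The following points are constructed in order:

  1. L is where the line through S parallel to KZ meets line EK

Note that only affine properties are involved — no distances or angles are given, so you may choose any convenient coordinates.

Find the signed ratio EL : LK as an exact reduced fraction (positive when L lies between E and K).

EL:LK = -8/7

Set E = (0, 0), Z = (1, 0), K = (0, 1), S = (5, 3); any affine frame gives the same invariant.
1. L is where the line through S parallel to KZ meets line EK ⇒ L = (0, 8)
L = E + t·(K−E) with t = 8, so EL:LK = t:(1−t) = 8:-7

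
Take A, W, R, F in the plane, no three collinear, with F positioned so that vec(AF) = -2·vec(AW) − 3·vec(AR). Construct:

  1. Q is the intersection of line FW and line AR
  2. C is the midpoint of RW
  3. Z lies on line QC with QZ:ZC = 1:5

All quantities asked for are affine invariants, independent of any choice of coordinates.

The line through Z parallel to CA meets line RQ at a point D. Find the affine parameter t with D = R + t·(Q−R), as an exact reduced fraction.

t = 11/12

Assign A = (0, 0), W = (1, 0), R = (0, 1), F = (-2, -3) — the answer is frame-independent, so this choice is without loss of generality.
1. Q is the intersection of line FW and line AR ⇒ Q = (0, -1)
2. C is the midpoint of RW ⇒ C = (1/2, 1/2)
3. Z lies on line QC with QZ:ZC = 1:5 ⇒ Z = (1/12, -3/4)
through Z parallel to CA: direction (-1/2, -1/2); meets RQ at D = (0, -5/6)
D = R + t·(Q−R) with t = 11/12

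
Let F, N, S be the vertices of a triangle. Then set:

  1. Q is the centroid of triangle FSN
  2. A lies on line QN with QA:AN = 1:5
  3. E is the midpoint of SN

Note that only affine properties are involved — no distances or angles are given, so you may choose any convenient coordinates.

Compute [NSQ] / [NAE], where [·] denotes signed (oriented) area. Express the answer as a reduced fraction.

[NSQ]:[NAE] = -12/5

Work in coordinates with F = (0, 0), N = (1, 0), S = (0, 1).
1. Q is the centroid of triangle FSN ⇒ Q = (1/3, 1/3)
2. A lies on line QN with QA:AN = 1:5 ⇒ A = (4/9, 5/18)
3. E is the midpoint of SN ⇒ E = (1/2, 1/2)
2·[NSQ] = 1/3, 2·[NAE] = -5/36
[NSQ]:[NAE] = 1/3:-5/36 = -12/5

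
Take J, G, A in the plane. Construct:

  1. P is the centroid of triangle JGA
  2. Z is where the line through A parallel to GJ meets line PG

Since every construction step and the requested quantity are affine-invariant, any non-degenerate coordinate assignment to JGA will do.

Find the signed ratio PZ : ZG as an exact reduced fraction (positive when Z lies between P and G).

PZ:ZG = -2/3

Assign J = (0, 0), G = (1, 0), A = (0, 1) — the answer is frame-independent, so this choice is without loss of generality.
1. P is the centroid of triangle JGA ⇒ P = (1/3, 1/3)
2. Z is where the line through A parallel to GJ meets line PG ⇒ Z = (-1, 1)
Z = P + t·(G−P) with t = -2, so PZ:ZG = t:(1−t) = -2:3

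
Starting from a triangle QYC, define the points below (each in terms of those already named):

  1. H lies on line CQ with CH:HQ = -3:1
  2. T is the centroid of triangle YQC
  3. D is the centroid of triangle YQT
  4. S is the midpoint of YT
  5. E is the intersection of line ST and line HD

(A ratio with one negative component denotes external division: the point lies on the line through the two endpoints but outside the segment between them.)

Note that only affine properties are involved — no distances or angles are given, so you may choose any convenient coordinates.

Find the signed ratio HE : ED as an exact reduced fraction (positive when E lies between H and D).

HE:ED = -6

Assign Q = (0, 0), Y = (1, 0), C = (0, 1) — the answer is frame-independent, so this choice is without loss of generality.
1. H lies on line CQ with CH:HQ = -3:1 ⇒ H = (0, -1/2)
2. T is the centroid of triangle YQC ⇒ T = (1/3, 1/3)
3. D is the centroid of triangle YQT ⇒ D = (4/9, 1/9)
4. S is the midpoint of YT ⇒ S = (2/3, 1/6)
5. E is the intersection of line ST and line HD ⇒ E = (8/15, 7/30)
E = H + t·(D−H) with t = 6/5, so HE:ED = t:(1−t) = 6/5:-1/5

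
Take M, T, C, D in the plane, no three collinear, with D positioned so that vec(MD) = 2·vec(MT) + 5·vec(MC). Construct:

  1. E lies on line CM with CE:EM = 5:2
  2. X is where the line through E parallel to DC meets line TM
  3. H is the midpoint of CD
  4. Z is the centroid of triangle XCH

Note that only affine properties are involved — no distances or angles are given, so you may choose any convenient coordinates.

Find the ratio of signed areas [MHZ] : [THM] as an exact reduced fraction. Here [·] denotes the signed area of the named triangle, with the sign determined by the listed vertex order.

Set M = (0, 0), T = (1, 0), C = (0, 1), D = (2, 5); any affine frame gives the same invariant.
1. E lies on line CM with CE:EM = 5:2 ⇒ E = (0, 2/7)
2. X is where the line through E parallel to DC meets line TM ⇒ X = (-1/7, 0)
3. H is the midpoint of CD ⇒ H = (1, 3)
4. Z is the centroid of triangle XCH ⇒ Z = (2/7, 4/3)
2·[MHZ] = 10/21, 2·[THM] = 3
[MHZ]:[THM] = 10/21:3 = 10/63

[MHZ]:[THM] = 10/63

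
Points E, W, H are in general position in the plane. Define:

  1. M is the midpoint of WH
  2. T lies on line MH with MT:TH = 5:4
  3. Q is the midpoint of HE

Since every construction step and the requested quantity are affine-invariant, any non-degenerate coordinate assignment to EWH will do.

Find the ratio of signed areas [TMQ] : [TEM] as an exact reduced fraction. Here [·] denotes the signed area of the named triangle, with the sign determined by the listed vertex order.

Assign E = (0, 0), W = (1, 0), H = (0, 1) — the answer is frame-independent, so this choice is without loss of generality.
1. M is the midpoint of WH ⇒ M = (1/2, 1/2)
2. T lies on line MH with MT:TH = 5:4 ⇒ T = (2/9, 7/9)
3. Q is the midpoint of HE ⇒ Q = (0, 1/2)
2·[TMQ] = -5/36, 2·[TEM] = 5/18
[TMQ]:[TEM] = -5/36:5/18 = -1/2

[TMQ]:[TEM] = -1/2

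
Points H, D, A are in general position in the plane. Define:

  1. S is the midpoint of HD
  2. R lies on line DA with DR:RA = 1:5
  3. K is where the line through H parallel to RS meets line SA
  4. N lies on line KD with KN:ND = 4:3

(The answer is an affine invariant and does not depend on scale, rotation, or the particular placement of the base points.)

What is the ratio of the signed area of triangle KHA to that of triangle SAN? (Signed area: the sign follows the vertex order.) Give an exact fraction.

Choose coordinates H = (0, 0), D = (1, 0), A = (0, 1).
1. S is the midpoint of HD ⇒ S = (1/2, 0)
2. R lies on line DA with DR:RA = 1:5 ⇒ R = (5/6, 1/6)
3. K is where the line through H parallel to RS meets line SA ⇒ K = (2/5, 1/5)
4. N lies on line KD with KN:ND = 4:3 ⇒ N = (26/35, 3/35)
2·[KHA] = -2/5, 2·[SAN] = -2/7
[KHA]:[SAN] = -2/5:-2/7 = 7/5

[KHA]:[SAN] = 7/5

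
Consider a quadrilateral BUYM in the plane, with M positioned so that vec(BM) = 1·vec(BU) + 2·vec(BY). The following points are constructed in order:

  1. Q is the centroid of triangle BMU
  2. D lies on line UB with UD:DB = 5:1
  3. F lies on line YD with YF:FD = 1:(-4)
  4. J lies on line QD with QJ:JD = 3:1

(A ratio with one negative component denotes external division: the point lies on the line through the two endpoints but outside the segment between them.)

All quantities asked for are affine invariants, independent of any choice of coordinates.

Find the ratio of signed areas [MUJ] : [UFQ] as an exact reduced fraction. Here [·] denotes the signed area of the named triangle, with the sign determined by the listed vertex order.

Assign B = (0, 0), U = (1, 0), Y = (0, 1), M = (1, 2) — the answer is frame-independent, so this choice is without loss of generality.
1. Q is the centroid of triangle BMU ⇒ Q = (2/3, 2/3)
2. D lies on line UB with UD:DB = 5:1 ⇒ D = (1/6, 0)
3. F lies on line YD with YF:FD = 1:(-4) ⇒ F = (-1/18, 4/3)
4. J lies on line QD with QJ:JD = 3:1 ⇒ J = (7/24, 1/6)
2·[MUJ] = -17/12, 2·[UFQ] = -7/27
[MUJ]:[UFQ] = -17/12:-7/27 = 153/28

[MUJ]:[UFQ] = 153/28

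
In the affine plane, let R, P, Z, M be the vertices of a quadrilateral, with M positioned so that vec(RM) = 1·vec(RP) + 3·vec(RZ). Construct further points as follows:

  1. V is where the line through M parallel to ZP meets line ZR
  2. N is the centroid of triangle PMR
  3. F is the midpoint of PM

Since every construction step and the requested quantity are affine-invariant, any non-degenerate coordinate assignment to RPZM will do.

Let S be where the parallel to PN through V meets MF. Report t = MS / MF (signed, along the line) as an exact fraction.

Work in coordinates with R = (0, 0), P = (1, 0), Z = (0, 1), M = (1, 3).
1. V is where the line through M parallel to ZP meets line ZR ⇒ V = (0, 4)
2. N is the centroid of triangle PMR ⇒ N = (2/3, 1)
3. F is the midpoint of PM ⇒ F = (1, 3/2)
through V parallel to PN: direction (-1/3, 1); meets MF at S = (1, 1)
S = M + t·(F−M) with t = 4/3

t = 4/3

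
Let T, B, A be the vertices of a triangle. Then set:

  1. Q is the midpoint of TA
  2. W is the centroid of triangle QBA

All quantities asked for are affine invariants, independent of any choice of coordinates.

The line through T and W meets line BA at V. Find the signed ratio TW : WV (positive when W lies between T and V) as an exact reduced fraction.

TW:WV = 5

Work in coordinates with T = (0, 0), B = (1, 0), A = (0, 1).
1. Q is the midpoint of TA ⇒ Q = (0, 1/2)
2. W is the centroid of triangle QBA ⇒ W = (1/3, 1/2)
line TW meets BA at V = (2/5, 3/5)
W = T + t·(V−T) with t = 5/6, so TW:WV = 5/6:1/6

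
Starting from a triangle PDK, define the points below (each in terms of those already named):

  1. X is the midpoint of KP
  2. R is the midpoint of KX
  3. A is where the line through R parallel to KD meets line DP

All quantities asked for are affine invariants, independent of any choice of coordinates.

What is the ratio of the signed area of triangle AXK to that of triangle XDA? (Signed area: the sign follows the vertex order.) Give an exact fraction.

Set P = (0, 0), D = (1, 0), K = (0, 1); any affine frame gives the same invariant.
1. X is the midpoint of KP ⇒ X = (0, 1/2)
2. R is the midpoint of KX ⇒ R = (0, 3/4)
3. A is where the line through R parallel to KD meets line DP ⇒ A = (3/4, 0)
2·[AXK] = -3/8, 2·[XDA] = -1/8
[AXK]:[XDA] = -3/8:-1/8 = 3

[AXK]:[XDA] = 3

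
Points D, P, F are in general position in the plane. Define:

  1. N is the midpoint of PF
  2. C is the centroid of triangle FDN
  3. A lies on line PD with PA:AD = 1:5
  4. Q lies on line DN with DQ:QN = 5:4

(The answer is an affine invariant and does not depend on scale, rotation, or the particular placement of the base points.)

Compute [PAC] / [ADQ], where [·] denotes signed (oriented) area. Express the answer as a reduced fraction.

Set D = (0, 0), P = (1, 0), F = (0, 1); any affine frame gives the same invariant.
1. N is the midpoint of PF ⇒ N = (1/2, 1/2)
2. C is the centroid of triangle FDN ⇒ C = (1/6, 1/2)
3. A lies on line PD with PA:AD = 1:5 ⇒ A = (5/6, 0)
4. Q lies on line DN with DQ:QN = 5:4 ⇒ Q = (5/18, 5/18)
2·[PAC] = -1/12, 2·[ADQ] = -25/108
[PAC]:[ADQ] = -1/12:-25/108 = 9/25

[PAC]:[ADQ] = 9/25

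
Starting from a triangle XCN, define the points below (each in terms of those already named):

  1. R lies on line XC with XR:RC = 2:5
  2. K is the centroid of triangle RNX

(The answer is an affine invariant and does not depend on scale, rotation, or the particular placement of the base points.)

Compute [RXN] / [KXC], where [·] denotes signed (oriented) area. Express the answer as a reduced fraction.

Set X = (0, 0), C = (1, 0), N = (0, 1); any affine frame gives the same invariant.
1. R lies on line XC with XR:RC = 2:5 ⇒ R = (2/7, 0)
2. K is the centroid of triangle RNX ⇒ K = (2/21, 1/3)
2·[RXN] = -2/7, 2·[KXC] = 1/3
[RXN]:[KXC] = -2/7:1/3 = -6/7

[RXN]:[KXC] = -6/7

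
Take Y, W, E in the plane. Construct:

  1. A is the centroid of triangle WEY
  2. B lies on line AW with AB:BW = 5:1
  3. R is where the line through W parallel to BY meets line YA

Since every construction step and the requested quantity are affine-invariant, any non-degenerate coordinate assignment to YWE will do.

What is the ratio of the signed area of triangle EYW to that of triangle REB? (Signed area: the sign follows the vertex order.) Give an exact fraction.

[EYW]:[REB] = -90/91

Set Y = (0, 0), W = (1, 0), E = (0, 1); any affine frame gives the same invariant.
1. A is the centroid of triangle WEY ⇒ A = (1/3, 1/3)
2. B lies on line AW with AB:BW = 5:1 ⇒ B = (8/9, 1/18)
3. R is where the line through W parallel to BY meets line YA ⇒ R = (-1/15, -1/15)
2·[EYW] = 1, 2·[REB] = -91/90
[EYW]:[REB] = 1:-91/90 = -90/91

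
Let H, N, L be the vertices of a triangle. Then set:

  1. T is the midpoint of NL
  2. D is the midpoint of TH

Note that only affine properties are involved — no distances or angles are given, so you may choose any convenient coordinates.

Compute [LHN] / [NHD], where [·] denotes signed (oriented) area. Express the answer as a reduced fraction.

Work in coordinates with H = (0, 0), N = (1, 0), L = (0, 1).
1. T is the midpoint of NL ⇒ T = (1/2, 1/2)
2. D is the midpoint of TH ⇒ D = (1/4, 1/4)
2·[LHN] = 1, 2·[NHD] = -1/4
[LHN]:[NHD] = 1:-1/4 = -4

[LHN]:[NHD] = -4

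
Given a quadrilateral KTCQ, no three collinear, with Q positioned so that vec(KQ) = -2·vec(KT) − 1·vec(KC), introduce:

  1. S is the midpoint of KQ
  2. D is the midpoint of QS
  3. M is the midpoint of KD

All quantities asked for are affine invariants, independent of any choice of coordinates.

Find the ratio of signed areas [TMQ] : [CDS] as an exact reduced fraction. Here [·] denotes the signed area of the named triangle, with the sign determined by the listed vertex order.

Assign K = (0, 0), T = (1, 0), C = (0, 1), Q = (-2, -1) — the answer is frame-independent, so this choice is without loss of generality.
1. S is the midpoint of KQ ⇒ S = (-1, -1/2)
2. D is the midpoint of QS ⇒ D = (-3/2, -3/4)
3. M is the midpoint of KD ⇒ M = (-3/4, -3/8)
2·[TMQ] = 5/8, 2·[CDS] = 1/2
[TMQ]:[CDS] = 5/8:1/2 = 5/4

[TMQ]:[CDS] = 5/4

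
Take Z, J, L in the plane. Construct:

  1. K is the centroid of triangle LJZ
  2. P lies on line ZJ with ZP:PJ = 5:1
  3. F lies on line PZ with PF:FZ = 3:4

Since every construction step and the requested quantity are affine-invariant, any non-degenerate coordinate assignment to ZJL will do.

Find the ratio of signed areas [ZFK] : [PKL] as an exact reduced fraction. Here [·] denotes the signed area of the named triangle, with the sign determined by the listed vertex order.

Work in coordinates with Z = (0, 0), J = (1, 0), L = (0, 1).
1. K is the centroid of triangle LJZ ⇒ K = (1/3, 1/3)
2. P lies on line ZJ with ZP:PJ = 5:1 ⇒ P = (5/6, 0)
3. F lies on line PZ with PF:FZ = 3:4 ⇒ F = (10/21, 0)
2·[ZFK] = 10/63, 2·[PKL] = -2/9
[ZFK]:[PKL] = 10/63:-2/9 = -5/7

[ZFK]:[PKL] = -5/7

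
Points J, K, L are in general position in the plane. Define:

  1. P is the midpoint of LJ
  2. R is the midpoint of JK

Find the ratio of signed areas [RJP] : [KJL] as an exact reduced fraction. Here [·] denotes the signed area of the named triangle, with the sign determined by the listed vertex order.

Work in coordinates with J = (0, 0), K = (1, 0), L = (0, 1).
1. P is the midpoint of LJ ⇒ P = (0, 1/2)
2. R is the midpoint of JK ⇒ R = (1/2, 0)
2·[RJP] = -1/4, 2·[KJL] = -1
[RJP]:[KJL] = -1/4:-1 = 1/4

[RJP]:[KJL] = 1/4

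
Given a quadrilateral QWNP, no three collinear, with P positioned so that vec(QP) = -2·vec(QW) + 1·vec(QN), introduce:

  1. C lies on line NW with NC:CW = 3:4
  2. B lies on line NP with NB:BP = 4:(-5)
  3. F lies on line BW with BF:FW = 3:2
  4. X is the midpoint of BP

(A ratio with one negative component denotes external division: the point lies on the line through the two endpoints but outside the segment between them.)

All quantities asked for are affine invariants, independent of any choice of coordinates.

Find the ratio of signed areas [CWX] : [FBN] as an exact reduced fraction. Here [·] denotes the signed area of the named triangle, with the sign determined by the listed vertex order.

Choose coordinates Q = (0, 0), W = (1, 0), N = (0, 1), P = (-2, 1).
1. C lies on line NW with NC:CW = 3:4 ⇒ C = (3/7, 4/7)
2. B lies on line NP with NB:BP = 4:(-5) ⇒ B = (8, 1)
3. F lies on line BW with BF:FW = 3:2 ⇒ F = (19/5, 2/5)
4. X is the midpoint of BP ⇒ X = (3, 1)
2·[CWX] = 12/7, 2·[FBN] = 24/5
[CWX]:[FBN] = 12/7:24/5 = 5/14

[CWX]:[FBN] = 5/14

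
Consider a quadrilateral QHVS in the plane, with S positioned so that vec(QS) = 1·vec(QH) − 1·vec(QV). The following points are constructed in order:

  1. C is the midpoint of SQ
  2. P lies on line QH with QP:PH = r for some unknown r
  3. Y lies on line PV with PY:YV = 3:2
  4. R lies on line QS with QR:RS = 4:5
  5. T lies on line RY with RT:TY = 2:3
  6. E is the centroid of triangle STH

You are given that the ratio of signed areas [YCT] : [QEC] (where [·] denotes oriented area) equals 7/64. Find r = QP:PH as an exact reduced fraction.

r = 1/3

Work in coordinates with Q = (0, 0), H = (1, 0), V = (0, 1), S = (1, -1).
1. C is the midpoint of SQ ⇒ C = (1/2, -1/2)
2. With QP:PH = r, write λ = r/(r+1) so P = Q + λ·(H−Q); P is affine-linear in λ
3. Y lies on line PV with PY:YV = 3:2 ⇒ Y is an affine combination of earlier points and hence also affine-linear in λ
4. R lies on line QS with QR:RS = 4:5 ⇒ R = (4/9, -4/9)
5. T lies on line RY with RT:TY = 2:3 ⇒ T is an affine combination of earlier points and hence also affine-linear in λ
6. E is the centroid of triangle STH ⇒ E is an affine combination of earlier points and hence also affine-linear in λ
Every point depending on P is an affine combination of P and λ-independent points, so each such coordinate is linear in λ; the λ² term in each signed area is a multiple of (H−Q)×(H−Q) = 0, so 2·[YCT] and 2·[QEC] are each linear in λ. Evaluating at λ=0 and λ=1:
  2·[YCT] = -1/75·λ − 1/50,   2·[QEC] = -2/75·λ − 31/150
So [YCT]:[QEC] = (-1/75·λ − 1/50) / (-2/75·λ − 31/150). Setting this equal to 7/64:
  -1/75·λ − 1/50 = 7/64·(-2/75·λ − 31/150)  ⇒  λ = 1/4
Then r = λ/(1−λ) = (1/4)/(3/4) = 1/3. Check: with r = 1/3, P = (1/4, 0) and [YCT]:[QEC] = 7/64 as required.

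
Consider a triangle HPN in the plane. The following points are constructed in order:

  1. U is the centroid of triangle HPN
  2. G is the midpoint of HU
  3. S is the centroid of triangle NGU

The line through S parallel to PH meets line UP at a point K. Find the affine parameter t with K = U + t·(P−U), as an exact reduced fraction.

Set H = (0, 0), P = (1, 0), N = (0, 1); any affine frame gives the same invariant.
1. U is the centroid of triangle HPN ⇒ U = (1/3, 1/3)
2. G is the midpoint of HU ⇒ G = (1/6, 1/6)
3. S is the centroid of triangle NGU ⇒ S = (1/6, 1/2)
through S parallel to PH: direction (-1, 0); meets UP at K = (0, 1/2)
K = U + t·(P−U) with t = -1/2

t = -1/2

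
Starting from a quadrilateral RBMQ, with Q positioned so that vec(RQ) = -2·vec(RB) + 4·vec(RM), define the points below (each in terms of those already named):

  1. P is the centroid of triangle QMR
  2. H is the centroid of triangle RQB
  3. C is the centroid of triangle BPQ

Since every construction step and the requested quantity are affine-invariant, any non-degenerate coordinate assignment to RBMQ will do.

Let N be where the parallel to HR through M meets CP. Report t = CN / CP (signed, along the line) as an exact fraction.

Work in coordinates with R = (0, 0), B = (1, 0), M = (0, 1), Q = (-2, 4).
1. P is the centroid of triangle QMR ⇒ P = (-2/3, 5/3)
2. H is the centroid of triangle RQB ⇒ H = (-1/3, 4/3)
3. C is the centroid of triangle BPQ ⇒ C = (-5/9, 17/9)
through M parallel to HR: direction (1/3, -4/3); meets CP at N = (-1/3, 7/3)
N = C + t·(P−C) with t = -2

t = -2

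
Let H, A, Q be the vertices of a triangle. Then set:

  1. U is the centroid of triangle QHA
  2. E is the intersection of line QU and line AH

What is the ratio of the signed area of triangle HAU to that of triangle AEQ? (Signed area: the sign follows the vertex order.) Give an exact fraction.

[HAU]:[AEQ] = -2/3

Set H = (0, 0), A = (1, 0), Q = (0, 1); any affine frame gives the same invariant.
1. U is the centroid of triangle QHA ⇒ U = (1/3, 1/3)
2. E is the intersection of line QU and line AH ⇒ E = (1/2, 0)
2·[HAU] = 1/3, 2·[AEQ] = -1/2
[HAU]:[AEQ] = 1/3:-1/2 = -2/3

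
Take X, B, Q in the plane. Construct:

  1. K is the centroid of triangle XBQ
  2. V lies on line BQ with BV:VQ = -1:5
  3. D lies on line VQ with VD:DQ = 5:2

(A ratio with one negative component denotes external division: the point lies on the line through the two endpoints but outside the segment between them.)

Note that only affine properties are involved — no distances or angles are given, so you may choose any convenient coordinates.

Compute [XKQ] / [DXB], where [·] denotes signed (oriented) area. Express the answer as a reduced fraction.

Set X = (0, 0), B = (1, 0), Q = (0, 1); any affine frame gives the same invariant.
1. K is the centroid of triangle XBQ ⇒ K = (1/3, 1/3)
2. V lies on line BQ with BV:VQ = -1:5 ⇒ V = (5/4, -1/4)
3. D lies on line VQ with VD:DQ = 5:2 ⇒ D = (5/14, 9/14)
2·[XKQ] = 1/3, 2·[DXB] = 9/14
[XKQ]:[DXB] = 1/3:9/14 = 14/27

[XKQ]:[DXB] = 14/27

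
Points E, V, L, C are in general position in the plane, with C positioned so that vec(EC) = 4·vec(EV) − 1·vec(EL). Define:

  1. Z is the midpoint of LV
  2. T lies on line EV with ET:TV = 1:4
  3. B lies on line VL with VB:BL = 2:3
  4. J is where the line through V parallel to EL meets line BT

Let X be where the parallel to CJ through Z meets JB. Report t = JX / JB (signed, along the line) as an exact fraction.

t = 15/16

Assign E = (0, 0), V = (1, 0), L = (0, 1), C = (4, -1) — the answer is frame-independent, so this choice is without loss of generality.
1. Z is the midpoint of LV ⇒ Z = (1/2, 1/2)
2. T lies on line EV with ET:TV = 1:4 ⇒ T = (1/5, 0)
3. B lies on line VL with VB:BL = 2:3 ⇒ B = (3/5, 2/5)
4. J is where the line through V parallel to EL meets line BT ⇒ J = (1, 4/5)
through Z parallel to CJ: direction (-3, 9/5); meets JB at X = (5/8, 17/40)
X = J + t·(B−J) with t = 15/16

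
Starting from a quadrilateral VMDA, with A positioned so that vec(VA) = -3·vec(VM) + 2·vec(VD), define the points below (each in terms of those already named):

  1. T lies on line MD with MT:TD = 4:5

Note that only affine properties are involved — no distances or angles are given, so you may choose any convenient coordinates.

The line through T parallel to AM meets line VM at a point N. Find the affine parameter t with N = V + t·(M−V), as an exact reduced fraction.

Choose coordinates V = (0, 0), M = (1, 0), D = (0, 1), A = (-3, 2).
1. T lies on line MD with MT:TD = 4:5 ⇒ T = (5/9, 4/9)
through T parallel to AM: direction (4, -2); meets VM at N = (13/9, 0)
N = V + t·(M−V) with t = 13/9

t = 13/9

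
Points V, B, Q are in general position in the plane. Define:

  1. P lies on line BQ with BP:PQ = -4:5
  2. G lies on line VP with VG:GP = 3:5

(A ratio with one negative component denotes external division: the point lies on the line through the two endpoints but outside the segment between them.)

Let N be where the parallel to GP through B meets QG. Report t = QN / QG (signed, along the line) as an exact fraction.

Set V = (0, 0), B = (1, 0), Q = (0, 1); any affine frame gives the same invariant.
1. P lies on line BQ with BP:PQ = -4:5 ⇒ P = (5, -4)
2. G lies on line VP with VG:GP = 3:5 ⇒ G = (15/8, -3/2)
through B parallel to GP: direction (25/8, -5/2); meets QG at N = (3/8, 1/2)
N = Q + t·(G−Q) with t = 1/5

t = 1/5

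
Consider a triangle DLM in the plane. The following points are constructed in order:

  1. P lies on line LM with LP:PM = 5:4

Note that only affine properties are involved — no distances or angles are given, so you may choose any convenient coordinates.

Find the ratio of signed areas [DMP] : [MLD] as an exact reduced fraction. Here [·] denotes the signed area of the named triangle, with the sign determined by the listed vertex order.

Choose coordinates D = (0, 0), L = (1, 0), M = (0, 1).
1. P lies on line LM with LP:PM = 5:4 ⇒ P = (4/9, 5/9)
2·[DMP] = -4/9, 2·[MLD] = -1
[DMP]:[MLD] = -4/9:-1 = 4/9

[DMP]:[MLD] = 4/9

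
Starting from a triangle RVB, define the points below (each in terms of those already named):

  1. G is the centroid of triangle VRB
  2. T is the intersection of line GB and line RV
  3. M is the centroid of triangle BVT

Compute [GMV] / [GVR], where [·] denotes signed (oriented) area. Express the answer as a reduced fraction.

Work in coordinates with R = (0, 0), V = (1, 0), B = (0, 1).
1. G is the centroid of triangle VRB ⇒ G = (1/3, 1/3)
2. T is the intersection of line GB and line RV ⇒ T = (1/2, 0)
3. M is the centroid of triangle BVT ⇒ M = (1/2, 1/3)
2·[GMV] = -1/18, 2·[GVR] = -1/3
[GMV]:[GVR] = -1/18:-1/3 = 1/6

[GMV]:[GVR] = 1/6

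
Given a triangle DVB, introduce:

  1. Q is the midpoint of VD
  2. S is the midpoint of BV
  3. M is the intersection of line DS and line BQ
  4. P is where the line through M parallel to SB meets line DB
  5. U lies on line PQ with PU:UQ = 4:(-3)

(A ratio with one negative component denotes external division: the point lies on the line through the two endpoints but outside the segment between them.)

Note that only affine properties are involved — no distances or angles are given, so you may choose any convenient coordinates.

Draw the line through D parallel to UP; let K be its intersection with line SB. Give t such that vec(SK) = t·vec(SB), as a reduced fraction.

Work in coordinates with D = (0, 0), V = (1, 0), B = (0, 1).
1. Q is the midpoint of VD ⇒ Q = (1/2, 0)
2. S is the midpoint of BV ⇒ S = (1/2, 1/2)
3. M is the intersection of line DS and line BQ ⇒ M = (1/3, 1/3)
4. P is where the line through M parallel to SB meets line DB ⇒ P = (0, 2/3)
5. U lies on line PQ with PU:UQ = 4:(-3) ⇒ U = (2, -2)
through D parallel to UP: direction (-2, 8/3); meets SB at K = (-3, 4)
K = S + t·(B−S) with t = 7

t = 7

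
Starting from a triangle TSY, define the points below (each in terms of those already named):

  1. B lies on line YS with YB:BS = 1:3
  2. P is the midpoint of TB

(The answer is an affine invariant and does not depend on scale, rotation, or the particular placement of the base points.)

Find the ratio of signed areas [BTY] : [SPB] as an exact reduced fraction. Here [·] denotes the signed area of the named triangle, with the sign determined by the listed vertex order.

[BTY]:[SPB] = 2/3

Set T = (0, 0), S = (1, 0), Y = (0, 1); any affine frame gives the same invariant.
1. B lies on line YS with YB:BS = 1:3 ⇒ B = (1/4, 3/4)
2. P is the midpoint of TB ⇒ P = (1/8, 3/8)
2·[BTY] = -1/4, 2·[SPB] = -3/8
[BTY]:[SPB] = -1/4:-3/8 = 2/3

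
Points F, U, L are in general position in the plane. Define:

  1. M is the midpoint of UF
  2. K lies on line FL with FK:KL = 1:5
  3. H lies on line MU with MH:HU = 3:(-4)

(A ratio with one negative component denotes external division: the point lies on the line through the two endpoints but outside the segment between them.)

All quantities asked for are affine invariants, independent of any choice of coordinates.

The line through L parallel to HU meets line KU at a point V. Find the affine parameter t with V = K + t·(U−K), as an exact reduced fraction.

t = -5

Choose coordinates F = (0, 0), U = (1, 0), L = (0, 1).
1. M is the midpoint of UF ⇒ M = (1/2, 0)
2. K lies on line FL with FK:KL = 1:5 ⇒ K = (0, 1/6)
3. H lies on line MU with MH:HU = 3:(-4) ⇒ H = (-1, 0)
through L parallel to HU: direction (2, 0); meets KU at V = (-5, 1)
V = K + t·(U−K) with t = -5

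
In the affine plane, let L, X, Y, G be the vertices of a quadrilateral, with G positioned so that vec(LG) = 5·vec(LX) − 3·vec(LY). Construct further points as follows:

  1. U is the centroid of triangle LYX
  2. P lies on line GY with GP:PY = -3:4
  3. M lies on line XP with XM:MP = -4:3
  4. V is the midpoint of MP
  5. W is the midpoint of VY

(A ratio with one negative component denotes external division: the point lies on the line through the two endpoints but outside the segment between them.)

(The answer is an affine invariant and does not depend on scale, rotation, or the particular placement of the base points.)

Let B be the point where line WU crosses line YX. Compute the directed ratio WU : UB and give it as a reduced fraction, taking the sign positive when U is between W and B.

WU:UB = -16

Work in coordinates with L = (0, 0), X = (1, 0), Y = (0, 1), G = (5, -3).
1. U is the centroid of triangle LYX ⇒ U = (1/3, 1/3)
2. P lies on line GY with GP:PY = -3:4 ⇒ P = (20, -15)
3. M lies on line XP with XM:MP = -4:3 ⇒ M = (77, -60)
4. V is the midpoint of MP ⇒ V = (97/2, -75/2)
5. W is the midpoint of VY ⇒ W = (97/4, -73/4)
line WU meets YX at B = (117/64, -53/64)
U = W + t·(B−W) with t = 16/15, so WU:UB = 16/15:-1/15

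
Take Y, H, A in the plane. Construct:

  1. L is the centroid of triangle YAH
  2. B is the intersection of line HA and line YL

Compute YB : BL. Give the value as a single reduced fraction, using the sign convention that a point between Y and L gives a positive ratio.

Choose coordinates Y = (0, 0), H = (1, 0), A = (0, 1).
1. L is the centroid of triangle YAH ⇒ L = (1/3, 1/3)
2. B is the intersection of line HA and line YL ⇒ B = (1/2, 1/2)
B = Y + t·(L−Y) with t = 3/2, so YB:BL = t:(1−t) = 3/2:-1/2

YB:BL = -3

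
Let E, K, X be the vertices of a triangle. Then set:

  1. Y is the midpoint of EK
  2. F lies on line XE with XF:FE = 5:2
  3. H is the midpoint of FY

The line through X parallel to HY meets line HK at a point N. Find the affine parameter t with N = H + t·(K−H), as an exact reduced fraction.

Assign E = (0, 0), K = (1, 0), X = (0, 1) — the answer is frame-independent, so this choice is without loss of generality.
1. Y is the midpoint of EK ⇒ Y = (1/2, 0)
2. F lies on line XE with XF:FE = 5:2 ⇒ F = (0, 2/7)
3. H is the midpoint of FY ⇒ H = (1/4, 1/7)
through X parallel to HY: direction (1/4, -1/7); meets HK at N = (17/8, -3/14)
N = H + t·(K−H) with t = 5/2

t = 5/2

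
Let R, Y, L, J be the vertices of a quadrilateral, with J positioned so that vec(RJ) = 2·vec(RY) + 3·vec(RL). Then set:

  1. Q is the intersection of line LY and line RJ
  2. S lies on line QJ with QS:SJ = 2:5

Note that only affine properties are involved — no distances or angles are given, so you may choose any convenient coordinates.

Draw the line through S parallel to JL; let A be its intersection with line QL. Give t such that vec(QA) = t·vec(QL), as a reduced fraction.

Assign R = (0, 0), Y = (1, 0), L = (0, 1), J = (2, 3) — the answer is frame-independent, so this choice is without loss of generality.
1. Q is the intersection of line LY and line RJ ⇒ Q = (2/5, 3/5)
2. S lies on line QJ with QS:SJ = 2:5 ⇒ S = (6/7, 9/7)
through S parallel to JL: direction (-2, -2); meets QL at A = (2/7, 5/7)
A = Q + t·(L−Q) with t = 2/7

t = 2/7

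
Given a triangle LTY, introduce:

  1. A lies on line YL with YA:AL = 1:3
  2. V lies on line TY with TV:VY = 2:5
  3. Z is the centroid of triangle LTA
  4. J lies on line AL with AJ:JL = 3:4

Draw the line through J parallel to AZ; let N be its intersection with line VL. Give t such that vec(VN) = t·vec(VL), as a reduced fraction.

t = 13/19

Assign L = (0, 0), T = (1, 0), Y = (0, 1) — the answer is frame-independent, so this choice is without loss of generality.
1. A lies on line YL with YA:AL = 1:3 ⇒ A = (0, 3/4)
2. V lies on line TY with TV:VY = 2:5 ⇒ V = (5/7, 2/7)
3. Z is the centroid of triangle LTA ⇒ Z = (1/3, 1/4)
4. J lies on line AL with AJ:JL = 3:4 ⇒ J = (0, 3/7)
through J parallel to AZ: direction (1/3, -1/2); meets VL at N = (30/133, 12/133)
N = V + t·(L−V) with t = 13/19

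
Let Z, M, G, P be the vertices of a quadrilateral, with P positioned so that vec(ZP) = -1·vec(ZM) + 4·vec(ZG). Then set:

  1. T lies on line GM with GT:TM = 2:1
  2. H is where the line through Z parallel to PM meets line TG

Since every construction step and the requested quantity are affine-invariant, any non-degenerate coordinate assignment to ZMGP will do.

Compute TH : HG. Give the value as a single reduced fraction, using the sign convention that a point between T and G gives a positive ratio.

Assign Z = (0, 0), M = (1, 0), G = (0, 1), P = (-1, 4) — the answer is frame-independent, so this choice is without loss of generality.
1. T lies on line GM with GT:TM = 2:1 ⇒ T = (2/3, 1/3)
2. H is where the line through Z parallel to PM meets line TG ⇒ H = (-1, 2)
H = T + t·(G−T) with t = 5/2, so TH:HG = t:(1−t) = 5/2:-3/2

TH:HG = -5/3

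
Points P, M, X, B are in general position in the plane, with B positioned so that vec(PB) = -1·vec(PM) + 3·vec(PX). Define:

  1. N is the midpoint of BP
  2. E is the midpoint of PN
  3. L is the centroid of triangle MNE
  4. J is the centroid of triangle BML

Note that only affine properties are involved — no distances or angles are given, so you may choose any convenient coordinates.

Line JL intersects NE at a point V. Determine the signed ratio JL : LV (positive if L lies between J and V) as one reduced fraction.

Set P = (0, 0), M = (1, 0), X = (0, 1), B = (-1, 3); any affine frame gives the same invariant.
1. N is the midpoint of BP ⇒ N = (-1/2, 3/2)
2. E is the midpoint of PN ⇒ E = (-1/4, 3/4)
3. L is the centroid of triangle MNE ⇒ L = (1/12, 3/4)
4. J is the centroid of triangle BML ⇒ J = (1/36, 5/4)
line JL meets NE at V = (1/4, -3/4)
L = J + t·(V−J) with t = 1/4, so JL:LV = 1/4:3/4

JL:LV = 1/3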